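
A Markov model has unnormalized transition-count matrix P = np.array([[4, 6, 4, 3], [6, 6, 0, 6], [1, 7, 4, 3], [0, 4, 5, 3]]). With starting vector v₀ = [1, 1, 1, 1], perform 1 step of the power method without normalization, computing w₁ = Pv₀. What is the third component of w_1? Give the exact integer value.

w1 = Pv₀ = (17, 18, 15, 12)
The requested component of w1 is 15.

15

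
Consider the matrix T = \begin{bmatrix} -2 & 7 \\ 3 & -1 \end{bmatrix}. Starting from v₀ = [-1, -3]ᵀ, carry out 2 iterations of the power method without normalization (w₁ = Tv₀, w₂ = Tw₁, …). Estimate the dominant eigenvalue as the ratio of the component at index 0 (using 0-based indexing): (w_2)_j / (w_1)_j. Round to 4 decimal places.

w1 = Tv₀ = (-19, 0)
w2 = Tw1 = (38, -57)
Ratio at component: 38 / -19 = -2.0000

-2.0000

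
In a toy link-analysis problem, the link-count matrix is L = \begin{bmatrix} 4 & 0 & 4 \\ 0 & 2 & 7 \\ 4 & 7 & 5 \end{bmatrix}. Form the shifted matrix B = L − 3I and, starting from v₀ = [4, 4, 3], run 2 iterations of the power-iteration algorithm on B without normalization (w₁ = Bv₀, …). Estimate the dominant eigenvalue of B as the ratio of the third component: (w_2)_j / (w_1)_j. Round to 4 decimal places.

5.6600

B = L − 3I has rows (1, 0, 4); (0, -1, 7); (4, 7, 2)
w1 = Bv₀ = (1·4 + 0·4 + 4·3; 0·4 + (-1)·4 + 7·3; 4·4 + 7·4 + 2·3) = (16, 17, 50)
w2 = Bw1 = (1·16 + 0·17 + 4·50; 0·16 + (-1)·17 + 7·50; 4·16 + 7·17 + 2·50) = (216, 333, 283)
Ratio: 283/50 = 5.6600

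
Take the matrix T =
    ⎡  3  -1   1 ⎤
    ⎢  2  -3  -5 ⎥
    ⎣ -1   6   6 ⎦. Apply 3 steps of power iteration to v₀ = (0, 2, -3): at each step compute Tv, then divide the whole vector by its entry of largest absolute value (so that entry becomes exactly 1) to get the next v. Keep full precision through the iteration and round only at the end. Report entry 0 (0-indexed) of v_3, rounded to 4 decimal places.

Tv0 = (-5.00000, 9.00000, -6.00000); divide by 9.00000 → v1 = (-0.55556, 1.00000, -0.66667)
Tv1 = (-3.33333, -0.77778, 2.55556); divide by -3.33333 → v2 = (1.00000, 0.23333, -0.76667)
Tv2 = (2.00000, 5.13333, -4.20000); divide by 5.13333 → v3 = (0.38961, 1.00000, -0.81818)
Requested entry of v3: -60/-154 = 0.3896

0.3896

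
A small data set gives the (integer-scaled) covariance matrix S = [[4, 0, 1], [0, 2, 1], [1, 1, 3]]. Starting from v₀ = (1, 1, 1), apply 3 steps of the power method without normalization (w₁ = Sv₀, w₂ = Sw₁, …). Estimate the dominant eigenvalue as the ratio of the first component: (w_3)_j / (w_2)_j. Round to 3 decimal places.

λ ≈ 4.920

w1 = Sv₀ = (5, 3, 5)
w2 = Sw1 = (25, 11, 23)
w3 = Sw2 = (123, 45, 105)
Ratio at component: 123 / 25 = 4.920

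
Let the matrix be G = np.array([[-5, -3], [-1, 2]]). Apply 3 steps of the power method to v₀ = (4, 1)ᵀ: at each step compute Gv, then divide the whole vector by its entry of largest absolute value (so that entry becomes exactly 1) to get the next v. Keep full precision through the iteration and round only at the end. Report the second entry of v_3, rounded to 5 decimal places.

0.12538

Gv0 = (-23.000000, -2.000000); divide by -23.000000 → v1 = (1.000000, 0.086957)
Gv1 = (-5.260870, -0.826087); divide by -5.260870 → v2 = (1.000000, 0.157025)
Gv2 = (-5.471074, -0.685950); divide by -5.471074 → v3 = (1.000000, 0.125378)
Requested entry of v3: -83/-662 = 0.12538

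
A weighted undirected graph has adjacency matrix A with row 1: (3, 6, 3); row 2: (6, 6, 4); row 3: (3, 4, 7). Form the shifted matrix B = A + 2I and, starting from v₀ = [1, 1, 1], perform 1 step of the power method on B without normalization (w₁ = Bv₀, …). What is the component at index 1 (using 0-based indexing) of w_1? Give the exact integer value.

B = A + 2I has rows (5, 6, 3); (6, 8, 4); (3, 4, 9)
w1 = Bv₀ = (5·1 + 6·1 + 3·1; 6·1 + 8·1 + 4·1; 3·1 + 4·1 + 9·1) = (14, 18, 16)
Requested component of w1: 18

18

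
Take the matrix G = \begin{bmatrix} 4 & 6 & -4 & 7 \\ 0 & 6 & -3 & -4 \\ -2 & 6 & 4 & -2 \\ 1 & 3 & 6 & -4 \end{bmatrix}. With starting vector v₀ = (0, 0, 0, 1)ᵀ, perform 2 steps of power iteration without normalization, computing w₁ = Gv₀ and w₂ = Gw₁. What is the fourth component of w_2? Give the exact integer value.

-1

w1 = Gv₀ = (4·0 + 6·0 + (-4)·0 + 7·1; 0·0 + 6·0 + (-3)·0 + (-4)·1; (-2)·0 + 6·0 + 4·0 + (-2)·1; 1·0 + 3·0 + 6·0 + (-4)·1) = (7, -4, -2, -4)
w2 = Gw1 = (4·7 + 6·(-4) + (-4)·(-2) + 7·(-4); 0·7 + 6·(-4) + (-3)·(-2) + (-4)·(-4); (-2)·7 + 6·(-4) + 4·(-2) + (-2)·(-4); 1·7 + 3·(-4) + 6·(-2) + (-4)·(-4)) = (-16, -2, -38, -1)
The requested component of w2 is -1.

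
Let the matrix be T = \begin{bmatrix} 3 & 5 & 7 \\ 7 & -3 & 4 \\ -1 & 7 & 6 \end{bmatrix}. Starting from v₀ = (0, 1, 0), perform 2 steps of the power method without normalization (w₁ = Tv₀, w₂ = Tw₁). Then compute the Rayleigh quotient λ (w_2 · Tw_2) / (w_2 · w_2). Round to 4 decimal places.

λ ≈ 6.7465

w1 = Tv₀ = (3·0 + 5·1 + 7·0; 7·0 + (-3)·1 + 4·0; (-1)·0 + 7·1 + 6·0) = (5, -3, 7)
w2 = Tw1 = (3·5 + 5·(-3) + 7·7; 7·5 + (-3)·(-3) + 4·7; (-1)·5 + 7·(-3) + 6·7) = (49, 72, 16)
Tw2 = (619, 191, 551)
w2·Tw2 = 49·619 + 72·191 + 16·551 = 52899; w2·w2 = 49·49 + 72·72 + 16·16 = 7841
λ ≈ 52899/7841 = 6.7465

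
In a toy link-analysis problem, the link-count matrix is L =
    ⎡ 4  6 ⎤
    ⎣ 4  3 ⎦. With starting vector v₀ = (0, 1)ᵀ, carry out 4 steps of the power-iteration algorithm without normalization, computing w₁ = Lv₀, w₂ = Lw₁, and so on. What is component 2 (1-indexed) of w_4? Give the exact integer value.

2265

w1 = Lv₀ = (6, 3)
w2 = Lw1 = (42, 33)
w3 = Lw2 = (366, 267)
w4 = Lw3 = (3066, 2265)
The requested component of w4 is 2265.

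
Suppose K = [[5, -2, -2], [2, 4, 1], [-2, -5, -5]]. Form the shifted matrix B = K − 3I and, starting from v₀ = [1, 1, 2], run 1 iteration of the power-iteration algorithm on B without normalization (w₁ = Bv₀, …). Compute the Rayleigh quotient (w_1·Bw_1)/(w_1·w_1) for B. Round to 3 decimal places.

B = K − 3I has rows (2, -2, -2); (2, 1, 1); (-2, -5, -8)
w1 = Bv₀ = (2·1 + (-2)·1 + (-2)·2; 2·1 + 1·1 + 1·2; (-2)·1 + (-5)·1 + (-8)·2) = (-4, 5, -23)
Bw1 = (28, -26, 167)
w1·Bw1 = -4083; w1·w1 = 570; μ ≈ -4083/570 = -7.163

-7.163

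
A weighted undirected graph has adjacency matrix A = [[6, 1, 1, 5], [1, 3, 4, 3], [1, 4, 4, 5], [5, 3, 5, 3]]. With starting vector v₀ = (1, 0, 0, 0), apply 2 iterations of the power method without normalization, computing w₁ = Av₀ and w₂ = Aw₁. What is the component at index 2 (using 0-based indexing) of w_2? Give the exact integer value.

39

w1 = Av₀ = (6, 1, 1, 5)
w2 = Aw1 = (63, 28, 39, 53)
The requested component of w2 is 39.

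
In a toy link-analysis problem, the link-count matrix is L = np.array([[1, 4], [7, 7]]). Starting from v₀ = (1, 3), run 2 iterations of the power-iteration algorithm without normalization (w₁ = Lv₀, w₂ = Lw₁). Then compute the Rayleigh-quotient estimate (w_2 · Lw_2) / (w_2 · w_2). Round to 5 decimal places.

λ ≈ 10.07034

w1 = Lv₀ = (1·1 + 4·3; 7·1 + 7·3) = (13, 28)
w2 = Lw1 = (1·13 + 4·28; 7·13 + 7·28) = (125, 287)
Lw2 = (1273, 2884)
w2·Lw2 = 125·1273 + 287·2884 = 986833; w2·w2 = 125·125 + 287·287 = 97994
λ ≈ 986833/97994 = 10.07034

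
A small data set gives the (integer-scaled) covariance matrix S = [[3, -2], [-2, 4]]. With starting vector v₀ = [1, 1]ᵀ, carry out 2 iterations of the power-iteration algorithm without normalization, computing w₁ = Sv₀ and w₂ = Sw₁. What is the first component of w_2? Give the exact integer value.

w1 = Sv₀ = (3·1 + (-2)·1; (-2)·1 + 4·1) = (1, 2)
w2 = Sw1 = (3·1 + (-2)·2; (-2)·1 + 4·2) = (-1, 6)
The requested component of w2 is -1.

-1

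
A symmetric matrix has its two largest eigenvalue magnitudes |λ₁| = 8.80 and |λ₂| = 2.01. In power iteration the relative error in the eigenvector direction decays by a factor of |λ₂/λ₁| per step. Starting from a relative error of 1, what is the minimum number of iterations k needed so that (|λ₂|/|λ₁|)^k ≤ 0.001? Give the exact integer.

|λ₂/λ₁| = 2.01/8.80 = 0.22841
Need k ≥ ln(0.001) / ln(0.22841) = -6.9078 / -1.4766 ≈ 4.678
Smallest integer k satisfying the bound: 5

5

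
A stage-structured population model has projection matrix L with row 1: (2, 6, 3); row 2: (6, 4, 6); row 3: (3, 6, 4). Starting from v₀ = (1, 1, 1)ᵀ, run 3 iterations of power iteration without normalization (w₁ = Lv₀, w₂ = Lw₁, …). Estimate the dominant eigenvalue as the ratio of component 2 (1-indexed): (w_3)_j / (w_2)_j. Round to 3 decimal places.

13.750

w1 = Lv₀ = (2·1 + 6·1 + 3·1; 6·1 + 4·1 + 6·1; 3·1 + 6·1 + 4·1) = (11, 16, 13)
w2 = Lw1 = (2·11 + 6·16 + 3·13; 6·11 + 4·16 + 6·13; 3·11 + 6·16 + 4·13) = (157, 208, 181)
w3 = Lw2 = (2105, 2860, 2443)
Ratio at component: 2860 / 208 = 13.750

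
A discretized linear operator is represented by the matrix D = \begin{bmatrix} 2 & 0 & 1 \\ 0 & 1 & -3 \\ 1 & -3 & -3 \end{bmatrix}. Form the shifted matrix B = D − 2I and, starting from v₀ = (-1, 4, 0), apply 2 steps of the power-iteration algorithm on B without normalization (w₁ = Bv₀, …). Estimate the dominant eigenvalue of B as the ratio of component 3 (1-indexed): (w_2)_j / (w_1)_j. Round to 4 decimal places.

μ ≈ -5.9231

B = D − 2I has rows (0, 0, 1); (0, -1, -3); (1, -3, -5)
w1 = Bv₀ = (0, -4, -13)
w2 = Bw1 = (-13, 43, 77)
Ratio: 77/-13 = -5.9231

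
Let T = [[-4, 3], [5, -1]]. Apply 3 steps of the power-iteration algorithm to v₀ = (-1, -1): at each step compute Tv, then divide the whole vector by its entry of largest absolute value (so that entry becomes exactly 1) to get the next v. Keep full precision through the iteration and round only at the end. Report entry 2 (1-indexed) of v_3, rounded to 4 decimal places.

-0.9780

Tv0 = (1.00000, -4.00000); divide by -4.00000 → v1 = (-0.25000, 1.00000)
Tv1 = (4.00000, -2.25000); divide by 4.00000 → v2 = (1.00000, -0.56250)
Tv2 = (-5.68750, 5.56250); divide by -5.68750 → v3 = (1.00000, -0.97802)
Requested entry of v3: -89/91 = -0.9780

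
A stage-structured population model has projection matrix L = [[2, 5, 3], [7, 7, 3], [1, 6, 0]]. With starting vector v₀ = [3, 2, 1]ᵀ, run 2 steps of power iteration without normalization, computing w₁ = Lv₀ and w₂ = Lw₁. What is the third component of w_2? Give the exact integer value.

247

w1 = Lv₀ = (2·3 + 5·2 + 3·1; 7·3 + 7·2 + 3·1; 1·3 + 6·2 + 0·1) = (19, 38, 15)
w2 = Lw1 = (2·19 + 5·38 + 3·15; 7·19 + 7·38 + 3·15; 1·19 + 6·38 + 0·15) = (273, 444, 247)
The requested component of w2 is 247.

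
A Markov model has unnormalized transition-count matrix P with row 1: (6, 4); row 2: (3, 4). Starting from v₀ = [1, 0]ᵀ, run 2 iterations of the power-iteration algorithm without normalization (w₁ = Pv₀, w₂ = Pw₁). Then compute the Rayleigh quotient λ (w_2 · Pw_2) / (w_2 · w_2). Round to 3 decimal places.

8.584

w1 = Pv₀ = (6·1 + 4·0; 3·1 + 4·0) = (6, 3)
w2 = Pw1 = (6·6 + 4·3; 3·6 + 4·3) = (48, 30)
Pw2 = (408, 264)
w2·Pw2 = 48·408 + 30·264 = 27504; w2·w2 = 48·48 + 30·30 = 3204
λ ≈ 27504/3204 = 8.584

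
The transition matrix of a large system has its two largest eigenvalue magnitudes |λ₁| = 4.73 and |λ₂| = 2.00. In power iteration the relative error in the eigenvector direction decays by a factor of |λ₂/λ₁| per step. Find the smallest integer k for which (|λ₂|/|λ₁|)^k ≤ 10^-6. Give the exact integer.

17

|λ₂/λ₁| = 2.00/4.73 = 0.42283
Need k ≥ ln(10^-6) / ln(0.42283) = -13.8155 / -0.8608 ≈ 16.050
Smallest integer k satisfying the bound: 17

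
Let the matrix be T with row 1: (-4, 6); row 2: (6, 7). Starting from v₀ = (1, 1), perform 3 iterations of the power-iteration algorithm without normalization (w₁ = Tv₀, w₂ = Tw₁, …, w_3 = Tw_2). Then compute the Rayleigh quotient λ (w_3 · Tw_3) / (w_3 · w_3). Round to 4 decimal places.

9.3806

w1 = Tv₀ = ((-4)·1 + 6·1; 6·1 + 7·1) = (2, 13)
w2 = Tw1 = ((-4)·2 + 6·13; 6·2 + 7·13) = (70, 103)
w3 = Tw2 = (338, 1141)
Tw3 = (5494, 10015)
w3·Tw3 = 338·5494 + 1141·10015 = 13284087; w3·w3 = 338·338 + 1141·1141 = 1416125
λ ≈ 13284087/1416125 = 9.3806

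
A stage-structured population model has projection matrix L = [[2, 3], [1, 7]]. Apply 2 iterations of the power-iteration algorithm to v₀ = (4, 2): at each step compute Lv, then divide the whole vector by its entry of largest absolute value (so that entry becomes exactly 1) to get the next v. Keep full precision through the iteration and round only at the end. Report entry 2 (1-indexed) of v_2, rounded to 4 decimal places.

Lv0 = (14.00000, 18.00000); divide by 18.00000 → v1 = (0.77778, 1.00000)
Lv1 = (4.55556, 7.77778); divide by 7.77778 → v2 = (0.58571, 1.00000)
Requested entry of v2: 140/140 = 1.0000

1.0000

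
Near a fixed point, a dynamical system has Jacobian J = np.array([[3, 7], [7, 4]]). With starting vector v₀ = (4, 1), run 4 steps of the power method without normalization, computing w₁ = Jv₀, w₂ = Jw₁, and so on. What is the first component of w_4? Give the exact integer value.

w1 = Jv₀ = (19, 32)
w2 = Jw1 = (281, 261)
w3 = Jw2 = (2670, 3011)
w4 = Jw3 = (29087, 30734)
The requested component of w4 is 29087.

29087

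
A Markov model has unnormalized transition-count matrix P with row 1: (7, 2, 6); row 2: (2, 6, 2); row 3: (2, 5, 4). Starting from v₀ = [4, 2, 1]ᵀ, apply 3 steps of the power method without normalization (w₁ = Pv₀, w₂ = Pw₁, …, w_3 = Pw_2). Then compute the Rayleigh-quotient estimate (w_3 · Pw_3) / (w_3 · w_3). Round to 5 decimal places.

w1 = Pv₀ = (7·4 + 2·2 + 6·1; 2·4 + 6·2 + 2·1; 2·4 + 5·2 + 4·1) = (38, 22, 22)
w2 = Pw1 = (7·38 + 2·22 + 6·22; 2·38 + 6·22 + 2·22; 2·38 + 5·22 + 4·22) = (442, 252, 274)
w3 = Pw2 = (5242, 2944, 3240)
Pw3 = (62022, 34628, 38164)
w3·Pw3 = 5242·62022 + 2944·34628 + 3240·38164 = 550715516; w3·w3 = 5242·5242 + 2944·2944 + 3240·3240 = 46643300
λ ≈ 550715516/46643300 = 11.80696

11.80696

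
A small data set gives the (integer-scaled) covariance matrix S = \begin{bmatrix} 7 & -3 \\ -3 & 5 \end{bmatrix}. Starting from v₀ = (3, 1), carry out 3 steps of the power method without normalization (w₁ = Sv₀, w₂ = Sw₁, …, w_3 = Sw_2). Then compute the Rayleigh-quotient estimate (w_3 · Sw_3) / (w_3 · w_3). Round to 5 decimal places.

λ ≈ 9.15155

w1 = Sv₀ = (7·3 + (-3)·1; (-3)·3 + 5·1) = (18, -4)
w2 = Sw1 = (7·18 + (-3)·(-4); (-3)·18 + 5·(-4)) = (138, -74)
w3 = Sw2 = (1188, -784)
Sw3 = (10668, -7484)
w3·Sw3 = 1188·10668 + (-784)·(-7484) = 18541040; w3·w3 = 1188·1188 + (-784)·(-784) = 2026000
λ ≈ 18541040/2026000 = 9.15155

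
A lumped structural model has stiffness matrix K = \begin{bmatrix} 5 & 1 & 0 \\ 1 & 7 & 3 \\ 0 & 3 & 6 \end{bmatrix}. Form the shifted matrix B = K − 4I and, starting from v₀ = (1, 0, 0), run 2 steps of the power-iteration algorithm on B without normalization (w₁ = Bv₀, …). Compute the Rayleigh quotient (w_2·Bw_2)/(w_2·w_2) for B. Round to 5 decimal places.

B = K − 4I has rows (1, 1, 0); (1, 3, 3); (0, 3, 2)
w1 = Bv₀ = (1, 1, 0)
w2 = Bw1 = (2, 4, 3)
Bw2 = (6, 23, 18)
w2·Bw2 = 158; w2·w2 = 29; μ ≈ 158/29 = 5.44828

5.44828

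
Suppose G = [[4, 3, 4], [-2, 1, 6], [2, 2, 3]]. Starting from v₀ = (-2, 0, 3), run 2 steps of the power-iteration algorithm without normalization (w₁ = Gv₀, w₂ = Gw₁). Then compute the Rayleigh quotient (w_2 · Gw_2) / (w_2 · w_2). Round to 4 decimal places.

w1 = Gv₀ = (4, 22, 5)
w2 = Gw1 = (102, 44, 67)
Gw2 = (808, 242, 493)
w2·Gw2 = 102·808 + 44·242 + 67·493 = 126095; w2·w2 = 102·102 + 44·44 + 67·67 = 16829
λ ≈ 126095/16829 = 7.4927

λ ≈ 7.4927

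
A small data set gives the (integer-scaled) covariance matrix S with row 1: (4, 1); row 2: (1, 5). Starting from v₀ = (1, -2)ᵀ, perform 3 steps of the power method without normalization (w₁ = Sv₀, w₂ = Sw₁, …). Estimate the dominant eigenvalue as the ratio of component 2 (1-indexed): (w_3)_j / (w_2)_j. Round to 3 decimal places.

w1 = Sv₀ = (2, -9)
w2 = Sw1 = (-1, -43)
w3 = Sw2 = (-47, -216)
Ratio at component: -216 / -43 = 5.023

λ ≈ 5.023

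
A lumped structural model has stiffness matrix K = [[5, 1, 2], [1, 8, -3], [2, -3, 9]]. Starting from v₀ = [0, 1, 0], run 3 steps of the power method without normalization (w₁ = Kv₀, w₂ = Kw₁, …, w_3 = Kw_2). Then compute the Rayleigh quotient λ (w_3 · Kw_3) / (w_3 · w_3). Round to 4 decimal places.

λ ≈ 11.3887

w1 = Kv₀ = (5·0 + 1·1 + 2·0; 1·0 + 8·1 + (-3)·0; 2·0 + (-3)·1 + 9·0) = (1, 8, -3)
w2 = Kw1 = (5·1 + 1·8 + 2·(-3); 1·1 + 8·8 + (-3)·(-3); 2·1 + (-3)·8 + 9·(-3)) = (7, 74, -49)
w3 = Kw2 = (11, 746, -649)
Kw3 = (-497, 7926, -8057)
w3·Kw3 = 11·(-497) + 746·7926 + (-649)·(-8057) = 11136322; w3·w3 = 11·11 + 746·746 + (-649)·(-649) = 977838
λ ≈ 11136322/977838 = 11.3887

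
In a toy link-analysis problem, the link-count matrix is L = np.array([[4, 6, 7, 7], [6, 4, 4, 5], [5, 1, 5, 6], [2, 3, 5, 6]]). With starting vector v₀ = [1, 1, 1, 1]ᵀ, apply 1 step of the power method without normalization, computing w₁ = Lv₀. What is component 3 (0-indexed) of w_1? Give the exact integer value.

16

w1 = Lv₀ = (4·1 + 6·1 + 7·1 + 7·1; 6·1 + 4·1 + 4·1 + 5·1; 5·1 + 1·1 + 5·1 + 6·1; 2·1 + 3·1 + 5·1 + 6·1) = (24, 19, 17, 16)
The requested component of w1 is 16.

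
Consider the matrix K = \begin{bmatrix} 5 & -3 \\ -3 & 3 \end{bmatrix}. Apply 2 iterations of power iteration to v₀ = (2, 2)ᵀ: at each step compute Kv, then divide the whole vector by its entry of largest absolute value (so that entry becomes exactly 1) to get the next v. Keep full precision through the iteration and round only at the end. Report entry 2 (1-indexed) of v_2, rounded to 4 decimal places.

Kv0 = (4.00000, 0.00000); divide by 4.00000 → v1 = (1.00000, 0.00000)
Kv1 = (5.00000, -3.00000); divide by 5.00000 → v2 = (1.00000, -0.60000)
Requested entry of v2: -12/20 = -0.6000

-0.6000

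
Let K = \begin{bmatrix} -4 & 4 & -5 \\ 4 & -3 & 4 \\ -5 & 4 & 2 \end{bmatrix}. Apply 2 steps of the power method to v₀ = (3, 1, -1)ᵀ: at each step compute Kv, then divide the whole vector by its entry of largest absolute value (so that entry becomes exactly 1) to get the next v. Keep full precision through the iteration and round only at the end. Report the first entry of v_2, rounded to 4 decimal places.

1.0000

Kv0 = (-3.00000, 5.00000, -13.00000); divide by -13.00000 → v1 = (0.23077, -0.38462, 1.00000)
Kv1 = (-7.46154, 6.07692, -0.69231); divide by -7.46154 → v2 = (1.00000, -0.81443, 0.09278)
Requested entry of v2: 97/97 = 1.0000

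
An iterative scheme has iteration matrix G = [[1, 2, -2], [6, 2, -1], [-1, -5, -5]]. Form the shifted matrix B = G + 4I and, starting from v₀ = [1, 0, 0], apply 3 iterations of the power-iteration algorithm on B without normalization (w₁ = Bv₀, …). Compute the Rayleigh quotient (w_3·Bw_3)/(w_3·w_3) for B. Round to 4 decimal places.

μ ≈ 10.0615

B = G + 4I has rows (5, 2, -2); (6, 6, -1); (-1, -5, -1)
w1 = Bv₀ = (5, 6, -1)
w2 = Bw1 = (39, 67, -34)
w3 = Bw2 = (397, 670, -340)
Bw3 = (4005, 6742, -3407)
w3·Bw3 = 7265505; w3·w3 = 722109; μ ≈ 7265505/722109 = 10.0615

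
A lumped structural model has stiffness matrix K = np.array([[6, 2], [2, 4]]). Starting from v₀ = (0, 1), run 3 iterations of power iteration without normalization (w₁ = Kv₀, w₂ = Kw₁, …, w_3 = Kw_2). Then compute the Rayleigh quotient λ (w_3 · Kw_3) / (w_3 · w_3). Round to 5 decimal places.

λ ≈ 7.20000

w1 = Kv₀ = (6·0 + 2·1; 2·0 + 4·1) = (2, 4)
w2 = Kw1 = (6·2 + 2·4; 2·2 + 4·4) = (20, 20)
w3 = Kw2 = (160, 120)
Kw3 = (1200, 800)
w3·Kw3 = 160·1200 + 120·800 = 288000; w3·w3 = 160·160 + 120·120 = 40000
λ ≈ 288000/40000 = 7.20000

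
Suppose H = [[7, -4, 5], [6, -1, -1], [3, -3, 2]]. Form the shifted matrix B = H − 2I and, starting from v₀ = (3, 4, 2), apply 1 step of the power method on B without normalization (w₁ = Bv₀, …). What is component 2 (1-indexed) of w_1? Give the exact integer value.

4

B = H − 2I has rows (5, -4, 5); (6, -3, -1); (3, -3, 0)
w1 = Bv₀ = (5·3 + (-4)·4 + 5·2; 6·3 + (-3)·4 + (-1)·2; 3·3 + (-3)·4 + 0·2) = (9, 4, -3)
Requested component of w1: 4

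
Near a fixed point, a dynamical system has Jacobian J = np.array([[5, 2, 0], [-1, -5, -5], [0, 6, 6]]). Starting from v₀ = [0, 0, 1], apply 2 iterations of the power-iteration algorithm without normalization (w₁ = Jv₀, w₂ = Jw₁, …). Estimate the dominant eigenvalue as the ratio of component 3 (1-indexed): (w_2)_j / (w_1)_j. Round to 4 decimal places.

w1 = Jv₀ = (0, -5, 6)
w2 = Jw1 = (-10, -5, 6)
Ratio at component: 6 / 6 = 1.0000

λ ≈ 1.0000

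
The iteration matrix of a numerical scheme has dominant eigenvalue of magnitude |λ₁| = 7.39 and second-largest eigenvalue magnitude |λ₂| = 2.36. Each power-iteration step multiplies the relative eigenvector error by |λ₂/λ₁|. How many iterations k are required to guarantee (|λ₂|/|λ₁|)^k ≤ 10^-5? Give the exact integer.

|λ₂/λ₁| = 2.36/7.39 = 0.31935
Need k ≥ ln(10^-5) / ln(0.31935) = -11.5129 / -1.1415 ≈ 10.086
Smallest integer k satisfying the bound: 11

11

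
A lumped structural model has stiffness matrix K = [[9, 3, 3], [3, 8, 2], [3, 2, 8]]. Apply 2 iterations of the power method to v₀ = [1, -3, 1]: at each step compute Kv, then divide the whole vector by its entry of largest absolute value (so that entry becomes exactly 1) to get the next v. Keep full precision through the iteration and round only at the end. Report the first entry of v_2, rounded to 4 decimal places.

0.1128

Kv0 = (3.00000, -19.00000, 5.00000); divide by -19.00000 → v1 = (-0.15789, 1.00000, -0.26316)
Kv1 = (0.78947, 7.00000, -0.57895); divide by 7.00000 → v2 = (0.11278, 1.00000, -0.08271)
Requested entry of v2: -15/-133 = 0.1128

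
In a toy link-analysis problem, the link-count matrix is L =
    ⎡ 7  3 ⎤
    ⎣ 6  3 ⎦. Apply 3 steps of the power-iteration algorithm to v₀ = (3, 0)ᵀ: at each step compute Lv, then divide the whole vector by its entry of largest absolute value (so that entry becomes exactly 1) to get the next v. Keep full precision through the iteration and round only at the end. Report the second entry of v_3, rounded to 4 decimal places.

0.8968

Lv0 = (21.00000, 18.00000); divide by 21.00000 → v1 = (1.00000, 0.85714)
Lv1 = (9.57143, 8.57143); divide by 9.57143 → v2 = (1.00000, 0.89552)
Lv2 = (9.68657, 8.68657); divide by 9.68657 → v3 = (1.00000, 0.89676)
Requested entry of v3: 1746/1947 = 0.8968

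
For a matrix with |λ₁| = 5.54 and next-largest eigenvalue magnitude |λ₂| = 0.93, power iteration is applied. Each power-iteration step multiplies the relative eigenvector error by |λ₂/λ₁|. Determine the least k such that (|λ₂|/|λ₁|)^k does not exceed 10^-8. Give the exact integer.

|λ₂/λ₁| = 0.93/5.54 = 0.16787
Need k ≥ ln(10^-8) / ln(0.16787) = -18.4207 / -1.7846 ≈ 10.322
Smallest integer k satisfying the bound: 11

11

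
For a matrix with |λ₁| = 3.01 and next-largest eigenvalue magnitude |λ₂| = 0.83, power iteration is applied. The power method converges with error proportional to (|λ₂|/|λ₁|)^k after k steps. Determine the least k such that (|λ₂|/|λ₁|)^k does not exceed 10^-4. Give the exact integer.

8

|λ₂/λ₁| = 0.83/3.01 = 0.27575
Need k ≥ ln(10^-4) / ln(0.27575) = -9.2103 / -1.2883 ≈ 7.149
Smallest integer k satisfying the bound: 8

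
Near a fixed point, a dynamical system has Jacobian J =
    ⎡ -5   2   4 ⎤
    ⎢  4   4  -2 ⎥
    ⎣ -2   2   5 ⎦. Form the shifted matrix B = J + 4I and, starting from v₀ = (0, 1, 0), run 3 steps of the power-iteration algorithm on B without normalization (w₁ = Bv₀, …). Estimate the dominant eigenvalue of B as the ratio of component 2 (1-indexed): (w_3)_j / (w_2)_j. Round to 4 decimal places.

B = J + 4I has rows (-1, 2, 4); (4, 8, -2); (-2, 2, 9)
w1 = Bv₀ = (2, 8, 2)
w2 = Bw1 = (22, 68, 30)
w3 = Bw2 = (234, 572, 362)
Ratio: 572/68 = 8.4118

8.4118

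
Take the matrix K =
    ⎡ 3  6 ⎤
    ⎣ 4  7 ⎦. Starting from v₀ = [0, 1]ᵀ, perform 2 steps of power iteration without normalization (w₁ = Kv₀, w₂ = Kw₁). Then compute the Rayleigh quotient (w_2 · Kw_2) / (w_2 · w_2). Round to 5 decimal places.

10.29264

w1 = Kv₀ = (3·0 + 6·1; 4·0 + 7·1) = (6, 7)
w2 = Kw1 = (3·6 + 6·7; 4·6 + 7·7) = (60, 73)
Kw2 = (618, 751)
w2·Kw2 = 60·618 + 73·751 = 91903; w2·w2 = 60·60 + 73·73 = 8929
λ ≈ 91903/8929 = 10.29264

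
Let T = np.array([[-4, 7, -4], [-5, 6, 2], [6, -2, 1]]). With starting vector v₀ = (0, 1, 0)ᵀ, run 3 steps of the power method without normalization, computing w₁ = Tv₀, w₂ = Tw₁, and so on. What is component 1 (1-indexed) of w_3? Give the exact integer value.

w1 = Tv₀ = (7, 6, -2)
w2 = Tw1 = (22, -3, 28)
w3 = Tw2 = (-221, -72, 166)
The requested component of w3 is -221.

-221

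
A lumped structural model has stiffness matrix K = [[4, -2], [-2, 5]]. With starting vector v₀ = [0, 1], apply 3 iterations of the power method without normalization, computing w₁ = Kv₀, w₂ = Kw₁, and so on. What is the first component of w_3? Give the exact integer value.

w1 = Kv₀ = (-2, 5)
w2 = Kw1 = (-18, 29)
w3 = Kw2 = (-130, 181)
The requested component of w3 is -130.

-130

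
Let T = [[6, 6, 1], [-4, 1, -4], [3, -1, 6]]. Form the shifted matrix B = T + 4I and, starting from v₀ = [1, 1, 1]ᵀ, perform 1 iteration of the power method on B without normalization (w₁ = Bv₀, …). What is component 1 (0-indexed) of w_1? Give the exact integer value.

B = T + 4I has rows (10, 6, 1); (-4, 5, -4); (3, -1, 10)
w1 = Bv₀ = (17, -3, 12)
Requested component of w1: -3

-3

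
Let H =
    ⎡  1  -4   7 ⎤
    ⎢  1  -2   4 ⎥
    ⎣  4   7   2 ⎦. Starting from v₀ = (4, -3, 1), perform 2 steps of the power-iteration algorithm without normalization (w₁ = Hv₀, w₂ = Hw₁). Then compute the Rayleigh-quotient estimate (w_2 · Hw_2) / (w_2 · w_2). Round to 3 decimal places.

λ ≈ -2.062

w1 = Hv₀ = (1·4 + (-4)·(-3) + 7·1; 1·4 + (-2)·(-3) + 4·1; 4·4 + 7·(-3) + 2·1) = (23, 14, -3)
w2 = Hw1 = (1·23 + (-4)·14 + 7·(-3); 1·23 + (-2)·14 + 4·(-3); 4·23 + 7·14 + 2·(-3)) = (-54, -17, 184)
Hw2 = (1302, 716, 33)
w2·Hw2 = (-54)·1302 + (-17)·716 + 184·33 = -76408; w2·w2 = (-54)·(-54) + (-17)·(-17) + 184·184 = 37061
λ ≈ -76408/37061 = -2.062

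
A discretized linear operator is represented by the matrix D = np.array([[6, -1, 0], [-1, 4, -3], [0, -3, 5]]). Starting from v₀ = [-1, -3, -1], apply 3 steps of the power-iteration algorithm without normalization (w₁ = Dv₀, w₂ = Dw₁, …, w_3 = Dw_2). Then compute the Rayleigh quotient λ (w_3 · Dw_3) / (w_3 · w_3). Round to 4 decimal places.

λ ≈ 7.4838

w1 = Dv₀ = (6·(-1) + (-1)·(-3) + 0·(-1); (-1)·(-1) + 4·(-3) + (-3)·(-1); 0·(-1) + (-3)·(-3) + 5·(-1)) = (-3, -8, 4)
w2 = Dw1 = (6·(-3) + (-1)·(-8) + 0·4; (-1)·(-3) + 4·(-8) + (-3)·4; 0·(-3) + (-3)·(-8) + 5·4) = (-10, -41, 44)
w3 = Dw2 = (-19, -286, 343)
Dw3 = (172, -2154, 2573)
w3·Dw3 = (-19)·172 + (-286)·(-2154) + 343·2573 = 1495315; w3·w3 = (-19)·(-19) + (-286)·(-286) + 343·343 = 199806
λ ≈ 1495315/199806 = 7.4838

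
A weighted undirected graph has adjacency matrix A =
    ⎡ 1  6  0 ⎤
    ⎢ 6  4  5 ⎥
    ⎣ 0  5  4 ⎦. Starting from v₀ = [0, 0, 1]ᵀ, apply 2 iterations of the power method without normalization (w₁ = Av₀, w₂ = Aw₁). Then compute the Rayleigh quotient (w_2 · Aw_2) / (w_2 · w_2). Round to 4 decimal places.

w1 = Av₀ = (1·0 + 6·0 + 0·1; 6·0 + 4·0 + 5·1; 0·0 + 5·0 + 4·1) = (0, 5, 4)
w2 = Aw1 = (1·0 + 6·5 + 0·4; 6·0 + 4·5 + 5·4; 0·0 + 5·5 + 4·4) = (30, 40, 41)
Aw2 = (270, 545, 364)
w2·Aw2 = 30·270 + 40·545 + 41·364 = 44824; w2·w2 = 30·30 + 40·40 + 41·41 = 4181
λ ≈ 44824/4181 = 10.7209

λ ≈ 10.7209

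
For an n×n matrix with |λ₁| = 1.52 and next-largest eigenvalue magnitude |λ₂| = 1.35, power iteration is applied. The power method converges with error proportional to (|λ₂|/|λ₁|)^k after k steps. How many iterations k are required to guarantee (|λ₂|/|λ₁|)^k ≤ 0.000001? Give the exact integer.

|λ₂/λ₁| = 1.35/1.52 = 0.88816
Need k ≥ ln(0.000001) / ln(0.88816) = -13.8155 / -0.1186 ≈ 116.483
Smallest integer k satisfying the bound: 117

117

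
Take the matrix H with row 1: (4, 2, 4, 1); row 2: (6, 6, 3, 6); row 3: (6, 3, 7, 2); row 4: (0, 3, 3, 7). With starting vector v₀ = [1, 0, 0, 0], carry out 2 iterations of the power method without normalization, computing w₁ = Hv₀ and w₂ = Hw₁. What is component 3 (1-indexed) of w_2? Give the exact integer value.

84

w1 = Hv₀ = (4·1 + 2·0 + 4·0 + 1·0; 6·1 + 6·0 + 3·0 + 6·0; 6·1 + 3·0 + 7·0 + 2·0; 0·1 + 3·0 + 3·0 + 7·0) = (4, 6, 6, 0)
w2 = Hw1 = (4·4 + 2·6 + 4·6 + 1·0; 6·4 + 6·6 + 3·6 + 6·0; 6·4 + 3·6 + 7·6 + 2·0; 0·4 + 3·6 + 3·6 + 7·0) = (52, 78, 84, 36)
The requested component of w2 is 84.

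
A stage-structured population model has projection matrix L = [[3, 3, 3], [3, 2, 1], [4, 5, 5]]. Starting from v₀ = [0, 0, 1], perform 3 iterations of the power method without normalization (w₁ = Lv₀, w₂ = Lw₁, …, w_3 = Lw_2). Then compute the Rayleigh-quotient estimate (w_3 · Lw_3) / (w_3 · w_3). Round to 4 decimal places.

w1 = Lv₀ = (3·0 + 3·0 + 3·1; 3·0 + 2·0 + 1·1; 4·0 + 5·0 + 5·1) = (3, 1, 5)
w2 = Lw1 = (3·3 + 3·1 + 3·5; 3·3 + 2·1 + 1·5; 4·3 + 5·1 + 5·5) = (27, 16, 42)
w3 = Lw2 = (255, 155, 398)
Lw3 = (2424, 1473, 3785)
w3·Lw3 = 255·2424 + 155·1473 + 398·3785 = 2352865; w3·w3 = 255·255 + 155·155 + 398·398 = 247454
λ ≈ 2352865/247454 = 9.5083

λ ≈ 9.5083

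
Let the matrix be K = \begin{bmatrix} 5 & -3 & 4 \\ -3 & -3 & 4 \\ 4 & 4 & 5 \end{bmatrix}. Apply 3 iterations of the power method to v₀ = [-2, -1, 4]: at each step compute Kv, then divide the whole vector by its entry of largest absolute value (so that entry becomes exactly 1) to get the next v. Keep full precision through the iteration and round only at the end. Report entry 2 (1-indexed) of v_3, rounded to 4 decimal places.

0.9827

Kv0 = (9.00000, 25.00000, 8.00000); divide by 25.00000 → v1 = (0.36000, 1.00000, 0.32000)
Kv1 = (0.08000, -2.80000, 7.04000); divide by 7.04000 → v2 = (0.01136, -0.39773, 1.00000)
Kv2 = (5.25000, 5.15909, 3.45455); divide by 5.25000 → v3 = (1.00000, 0.98268, 0.65801)
Requested entry of v3: 908/924 = 0.9827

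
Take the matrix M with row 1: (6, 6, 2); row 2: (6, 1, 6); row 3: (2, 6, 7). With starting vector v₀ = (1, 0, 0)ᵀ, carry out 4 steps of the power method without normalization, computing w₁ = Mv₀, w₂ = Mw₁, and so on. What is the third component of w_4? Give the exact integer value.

13470

w1 = Mv₀ = (6, 6, 2)
w2 = Mw1 = (76, 54, 62)
w3 = Mw2 = (904, 882, 910)
w4 = Mw3 = (12536, 11766, 13470)
The requested component of w4 is 13470.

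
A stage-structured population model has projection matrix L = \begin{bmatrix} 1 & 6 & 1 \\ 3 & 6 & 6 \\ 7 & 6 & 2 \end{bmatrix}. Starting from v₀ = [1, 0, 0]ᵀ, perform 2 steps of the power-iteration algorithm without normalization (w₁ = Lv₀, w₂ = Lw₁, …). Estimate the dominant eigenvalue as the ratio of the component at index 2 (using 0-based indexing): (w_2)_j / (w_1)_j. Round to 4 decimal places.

w1 = Lv₀ = (1·1 + 6·0 + 1·0; 3·1 + 6·0 + 6·0; 7·1 + 6·0 + 2·0) = (1, 3, 7)
w2 = Lw1 = (1·1 + 6·3 + 1·7; 3·1 + 6·3 + 6·7; 7·1 + 6·3 + 2·7) = (26, 63, 39)
Ratio at component: 39 / 7 = 5.5714

5.5714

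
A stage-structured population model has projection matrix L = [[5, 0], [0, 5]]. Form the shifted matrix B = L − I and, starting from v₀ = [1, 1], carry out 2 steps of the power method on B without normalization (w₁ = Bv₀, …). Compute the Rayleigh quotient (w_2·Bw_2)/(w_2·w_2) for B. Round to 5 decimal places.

B = L − I has rows (4, 0); (0, 4)
w1 = Bv₀ = (4·1 + 0·1; 0·1 + 4·1) = (4, 4)
w2 = Bw1 = (4·4 + 0·4; 0·4 + 4·4) = (16, 16)
Bw2 = (64, 64)
w2·Bw2 = 2048; w2·w2 = 512; μ ≈ 2048/512 = 4.00000

4.00000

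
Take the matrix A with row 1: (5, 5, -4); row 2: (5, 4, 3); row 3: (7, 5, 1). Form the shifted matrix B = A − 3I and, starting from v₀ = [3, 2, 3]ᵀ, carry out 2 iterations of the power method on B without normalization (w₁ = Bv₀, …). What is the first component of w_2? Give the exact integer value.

B = A − 3I has rows (2, 5, -4); (5, 1, 3); (7, 5, -2)
w1 = Bv₀ = (2·3 + 5·2 + (-4)·3; 5·3 + 1·2 + 3·3; 7·3 + 5·2 + (-2)·3) = (4, 26, 25)
w2 = Bw1 = (2·4 + 5·26 + (-4)·25; 5·4 + 1·26 + 3·25; 7·4 + 5·26 + (-2)·25) = (38, 121, 108)
Requested component of w2: 38

38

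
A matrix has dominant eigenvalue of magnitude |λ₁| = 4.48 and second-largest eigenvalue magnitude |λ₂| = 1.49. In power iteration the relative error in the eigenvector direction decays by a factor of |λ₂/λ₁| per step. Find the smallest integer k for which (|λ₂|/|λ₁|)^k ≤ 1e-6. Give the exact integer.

13

|λ₂/λ₁| = 1.49/4.48 = 0.33259
Need k ≥ ln(1e-6) / ln(0.33259) = -13.8155 / -1.1008 ≈ 12.550
Smallest integer k satisfying the bound: 13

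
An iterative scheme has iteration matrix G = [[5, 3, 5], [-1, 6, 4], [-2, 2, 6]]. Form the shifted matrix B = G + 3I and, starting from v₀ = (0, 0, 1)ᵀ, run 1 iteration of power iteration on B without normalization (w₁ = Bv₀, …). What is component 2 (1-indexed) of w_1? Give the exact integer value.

B = G + 3I has rows (8, 3, 5); (-1, 9, 4); (-2, 2, 9)
w1 = Bv₀ = (5, 4, 9)
Requested component of w1: 4

4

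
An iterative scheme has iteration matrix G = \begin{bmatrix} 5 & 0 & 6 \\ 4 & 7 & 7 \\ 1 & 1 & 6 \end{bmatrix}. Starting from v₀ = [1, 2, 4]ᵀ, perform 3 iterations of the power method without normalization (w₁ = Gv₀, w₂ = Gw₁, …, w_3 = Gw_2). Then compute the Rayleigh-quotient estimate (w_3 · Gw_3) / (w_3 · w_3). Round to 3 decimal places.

w1 = Gv₀ = (5·1 + 0·2 + 6·4; 4·1 + 7·2 + 7·4; 1·1 + 1·2 + 6·4) = (29, 46, 27)
w2 = Gw1 = (5·29 + 0·46 + 6·27; 4·29 + 7·46 + 7·27; 1·29 + 1·46 + 6·27) = (307, 627, 237)
w3 = Gw2 = (2957, 7276, 2356)
Gw3 = (28921, 79252, 24369)
w3·Gw3 = 2957·28921 + 7276·79252 + 2356·24369 = 719570313; w3·w3 = 2957·2957 + 7276·7276 + 2356·2356 = 67234761
λ ≈ 719570313/67234761 = 10.702

λ ≈ 10.702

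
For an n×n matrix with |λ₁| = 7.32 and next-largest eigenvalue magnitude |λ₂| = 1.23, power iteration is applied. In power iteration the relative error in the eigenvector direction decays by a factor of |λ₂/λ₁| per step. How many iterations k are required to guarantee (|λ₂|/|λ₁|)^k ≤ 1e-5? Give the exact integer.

|λ₂/λ₁| = 1.23/7.32 = 0.16803
Need k ≥ ln(1e-5) / ln(0.16803) = -11.5129 / -1.7836 ≈ 6.455
Smallest integer k satisfying the bound: 7

7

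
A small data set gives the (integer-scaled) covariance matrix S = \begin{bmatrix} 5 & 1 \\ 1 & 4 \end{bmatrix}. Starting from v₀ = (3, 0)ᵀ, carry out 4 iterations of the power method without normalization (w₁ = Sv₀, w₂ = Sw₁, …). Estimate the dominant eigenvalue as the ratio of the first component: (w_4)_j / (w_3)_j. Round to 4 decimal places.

w1 = Sv₀ = (15, 3)
w2 = Sw1 = (78, 27)
w3 = Sw2 = (417, 186)
w4 = Sw3 = (2271, 1161)
Ratio at component: 2271 / 417 = 5.4460

λ ≈ 5.4460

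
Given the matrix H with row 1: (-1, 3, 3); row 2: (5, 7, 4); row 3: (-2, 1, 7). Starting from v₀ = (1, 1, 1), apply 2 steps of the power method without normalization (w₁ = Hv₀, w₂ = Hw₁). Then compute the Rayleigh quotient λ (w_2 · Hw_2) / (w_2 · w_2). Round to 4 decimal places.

λ ≈ 9.8288

w1 = Hv₀ = (5, 16, 6)
w2 = Hw1 = (61, 161, 48)
Hw2 = (566, 1624, 375)
w2·Hw2 = 61·566 + 161·1624 + 48·375 = 313990; w2·w2 = 61·61 + 161·161 + 48·48 = 31946
λ ≈ 313990/31946 = 9.8288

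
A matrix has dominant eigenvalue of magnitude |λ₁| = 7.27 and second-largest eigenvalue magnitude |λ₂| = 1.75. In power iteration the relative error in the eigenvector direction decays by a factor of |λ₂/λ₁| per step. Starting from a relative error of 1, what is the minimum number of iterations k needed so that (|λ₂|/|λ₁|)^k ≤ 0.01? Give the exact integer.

|λ₂/λ₁| = 1.75/7.27 = 0.24072
Need k ≥ ln(0.01) / ln(0.24072) = -4.6052 / -1.4241 ≈ 3.234
Smallest integer k satisfying the bound: 4

4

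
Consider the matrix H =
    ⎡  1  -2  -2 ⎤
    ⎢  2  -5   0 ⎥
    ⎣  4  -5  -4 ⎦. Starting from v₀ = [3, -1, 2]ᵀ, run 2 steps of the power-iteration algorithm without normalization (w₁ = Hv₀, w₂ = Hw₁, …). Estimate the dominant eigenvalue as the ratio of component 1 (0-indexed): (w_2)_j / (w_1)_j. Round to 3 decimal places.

λ ≈ -4.818

w1 = Hv₀ = (1, 11, 9)
w2 = Hw1 = (-39, -53, -87)
Ratio at component: -53 / 11 = -4.818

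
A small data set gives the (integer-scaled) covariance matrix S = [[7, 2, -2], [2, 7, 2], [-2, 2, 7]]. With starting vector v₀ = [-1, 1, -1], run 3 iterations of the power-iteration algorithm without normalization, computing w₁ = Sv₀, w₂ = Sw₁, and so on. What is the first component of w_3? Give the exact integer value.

w1 = Sv₀ = (-3, 3, -3)
w2 = Sw1 = (-9, 9, -9)
w3 = Sw2 = (-27, 27, -27)
The requested component of w3 is -27.

-27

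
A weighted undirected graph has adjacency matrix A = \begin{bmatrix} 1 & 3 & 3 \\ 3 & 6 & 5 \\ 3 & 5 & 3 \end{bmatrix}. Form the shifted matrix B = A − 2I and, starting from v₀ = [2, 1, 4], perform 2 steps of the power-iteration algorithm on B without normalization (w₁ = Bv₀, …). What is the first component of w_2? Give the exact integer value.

122

B = A − 2I has rows (-1, 3, 3); (3, 4, 5); (3, 5, 1)
w1 = Bv₀ = (13, 30, 15)
w2 = Bw1 = (122, 234, 204)
Requested component of w2: 122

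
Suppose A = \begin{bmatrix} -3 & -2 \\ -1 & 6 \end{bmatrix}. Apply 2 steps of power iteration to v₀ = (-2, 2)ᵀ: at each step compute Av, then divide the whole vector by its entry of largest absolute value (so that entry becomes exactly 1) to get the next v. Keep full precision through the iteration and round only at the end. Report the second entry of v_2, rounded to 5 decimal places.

1.00000

Av0 = (2.000000, 14.000000); divide by 14.000000 → v1 = (0.142857, 1.000000)
Av1 = (-2.428571, 5.857143); divide by 5.857143 → v2 = (-0.414634, 1.000000)
Requested entry of v2: 82/82 = 1.00000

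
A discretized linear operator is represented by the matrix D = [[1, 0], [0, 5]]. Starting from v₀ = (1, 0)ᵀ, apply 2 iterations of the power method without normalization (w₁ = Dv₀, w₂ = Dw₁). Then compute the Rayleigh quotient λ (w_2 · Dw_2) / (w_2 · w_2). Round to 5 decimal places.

w1 = Dv₀ = (1, 0)
w2 = Dw1 = (1, 0)
Dw2 = (1, 0)
w2·Dw2 = 1·1 + 0·0 = 1; w2·w2 = 1·1 + 0·0 = 1
λ ≈ 1/1 = 1.00000

1.00000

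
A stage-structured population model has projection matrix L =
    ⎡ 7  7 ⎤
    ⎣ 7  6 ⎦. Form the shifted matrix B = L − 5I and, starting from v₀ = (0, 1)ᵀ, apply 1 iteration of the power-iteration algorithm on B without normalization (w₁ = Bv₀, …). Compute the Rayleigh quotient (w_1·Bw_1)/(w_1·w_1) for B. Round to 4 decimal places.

B = L − 5I has rows (2, 7); (7, 1)
w1 = Bv₀ = (2·0 + 7·1; 7·0 + 1·1) = (7, 1)
Bw1 = (21, 50)
w1·Bw1 = 197; w1·w1 = 50; μ ≈ 197/50 = 3.9400

3.9400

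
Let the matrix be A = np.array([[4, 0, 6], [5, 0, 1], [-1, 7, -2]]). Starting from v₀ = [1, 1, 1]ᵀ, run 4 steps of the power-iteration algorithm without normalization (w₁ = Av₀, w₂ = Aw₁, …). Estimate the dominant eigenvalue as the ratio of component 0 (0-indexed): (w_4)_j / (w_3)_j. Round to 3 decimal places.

w1 = Av₀ = (4·1 + 0·1 + 6·1; 5·1 + 0·1 + 1·1; (-1)·1 + 7·1 + (-2)·1) = (10, 6, 4)
w2 = Aw1 = (4·10 + 0·6 + 6·4; 5·10 + 0·6 + 1·4; (-1)·10 + 7·6 + (-2)·4) = (64, 54, 24)
w3 = Aw2 = (400, 344, 266)
w4 = Aw3 = (3196, 2266, 1476)
Ratio at component: 3196 / 400 = 7.990

7.990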